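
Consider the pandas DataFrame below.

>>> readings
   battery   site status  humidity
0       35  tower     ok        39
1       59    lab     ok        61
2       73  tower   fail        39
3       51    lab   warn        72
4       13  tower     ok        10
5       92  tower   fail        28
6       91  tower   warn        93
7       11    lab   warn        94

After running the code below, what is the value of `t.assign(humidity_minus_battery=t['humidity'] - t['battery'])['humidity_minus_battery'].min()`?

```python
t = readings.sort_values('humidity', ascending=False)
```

sort by humidity descending:
   battery   site status  humidity
7       11    lab   warn        94
6       91  tower   warn        93
3       51    lab   warn        72
1       59    lab     ok        61
0       35  tower     ok        39
2       73  tower   fail        39
5       92  tower   fail        28
4       13  tower     ok        10
add column humidity_minus_battery = t['humidity'] - t['battery']:
   battery   site status  humidity  humidity_minus_battery
7       11    lab   warn        94                      83
6       91  tower   warn        93                       2
3       51    lab   warn        72                      21
1       59    lab     ok        61                       2
0       35  tower     ok        39                       4
2       73  tower   fail        39                     -34
5       92  tower   fail        28                     -64
4       13  tower     ok        10                      -3
So min() = -64.

-64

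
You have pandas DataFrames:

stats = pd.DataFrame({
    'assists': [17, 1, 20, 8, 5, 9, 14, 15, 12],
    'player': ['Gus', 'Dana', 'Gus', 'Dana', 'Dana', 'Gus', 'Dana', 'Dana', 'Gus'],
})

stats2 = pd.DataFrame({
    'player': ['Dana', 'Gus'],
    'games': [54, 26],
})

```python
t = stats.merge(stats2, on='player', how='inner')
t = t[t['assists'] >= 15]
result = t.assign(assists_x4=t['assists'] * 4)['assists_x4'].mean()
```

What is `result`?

merge on 'player' (how='inner') → 9 rows:
   assists player  games
0       17    Gus     26
1        1   Dana     54
2       20    Gus     26
3        8   Dana     54
4        5   Dana     54
5        9    Gus     26
6       14   Dana     54
7       15   Dana     54
8       12    Gus     26
filter rows where assists >= 15:
   assists player  games
0       17    Gus     26
2       20    Gus     26
7       15   Dana     54
add column assists_x4 = t['assists'] * 4:
   assists player  games  assists_x4
0       17    Gus     26          68
2       20    Gus     26          80
7       15   Dana     54          60

69.3333333333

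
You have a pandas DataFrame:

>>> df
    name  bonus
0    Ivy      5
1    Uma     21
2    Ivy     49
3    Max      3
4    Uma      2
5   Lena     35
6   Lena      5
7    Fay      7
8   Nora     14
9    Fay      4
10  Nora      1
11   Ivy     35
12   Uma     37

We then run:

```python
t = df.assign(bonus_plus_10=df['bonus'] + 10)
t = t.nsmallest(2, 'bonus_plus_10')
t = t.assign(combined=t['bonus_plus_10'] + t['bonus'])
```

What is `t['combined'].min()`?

12

add column bonus_plus_10 = df['bonus'] + 10:
    name  bonus  bonus_plus_10
0    Ivy      5             15
1    Uma     21             31
2    Ivy     49             59
3    Max      3             13
4    Uma      2             12
5   Lena     35             45
6   Lena      5             15
7    Fay      7             17
8   Nora     14             24
9    Fay      4             14
10  Nora      1             11
11   Ivy     35             45
12   Uma     37             47
take 2 rows with smallest bonus_plus_10:
    name  bonus  bonus_plus_10
10  Nora      1             11
4    Uma      2             12
add column combined = t['bonus_plus_10'] + t['bonus']:
    name  bonus  bonus_plus_10  combined
10  Nora      1             11        12
4    Uma      2             12        14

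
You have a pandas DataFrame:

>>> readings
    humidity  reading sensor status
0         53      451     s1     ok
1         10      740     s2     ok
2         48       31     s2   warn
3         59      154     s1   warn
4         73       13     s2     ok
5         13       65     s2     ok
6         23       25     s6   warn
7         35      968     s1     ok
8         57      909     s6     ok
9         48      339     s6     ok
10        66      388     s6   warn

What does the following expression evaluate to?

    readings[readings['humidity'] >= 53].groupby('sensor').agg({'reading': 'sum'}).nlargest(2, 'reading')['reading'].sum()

filter rows where humidity >= 53:
    humidity  reading sensor status
0         53      451     s1     ok
3         59      154     s1   warn
4         73       13     s2     ok
8         57      909     s6     ok
10        66      388     s6   warn
group by sensor, sum of reading:
        reading
sensor         
s1          605
s2           13
s6         1297
take 2 rows with largest reading:
        reading
sensor         
s6         1297
s1          605
So sum() = 1902.

1902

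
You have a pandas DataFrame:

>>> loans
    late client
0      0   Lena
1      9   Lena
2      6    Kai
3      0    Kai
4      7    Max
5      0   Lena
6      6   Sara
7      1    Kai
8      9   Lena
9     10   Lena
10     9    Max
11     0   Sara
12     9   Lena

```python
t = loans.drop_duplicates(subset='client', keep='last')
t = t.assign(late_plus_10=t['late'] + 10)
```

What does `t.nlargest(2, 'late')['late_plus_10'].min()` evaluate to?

19

drop duplicate client (keep=last):
    late client
7      1    Kai
10     9    Max
11     0   Sara
12     9   Lena
add column late_plus_10 = t['late'] + 10:
    late client  late_plus_10
7      1    Kai            11
10     9    Max            19
11     0   Sara            10
12     9   Lena            19
take 2 rows with largest late:
    late client  late_plus_10
10     9    Max            19
12     9   Lena            19
So min() = 19.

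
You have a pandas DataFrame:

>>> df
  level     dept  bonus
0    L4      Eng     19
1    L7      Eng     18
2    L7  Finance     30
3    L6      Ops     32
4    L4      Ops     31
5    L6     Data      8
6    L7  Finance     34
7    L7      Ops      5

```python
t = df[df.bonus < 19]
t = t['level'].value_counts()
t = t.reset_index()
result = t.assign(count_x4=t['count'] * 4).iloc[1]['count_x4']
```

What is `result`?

4

filter rows where bonus < 19:
  level  dept  bonus
1    L7   Eng     18
5    L6  Data      8
7    L7   Ops      5
value_counts of level:
level
L7    2
L6    1
Name: count, dtype: int64
reset_index():
  level  count
0    L7      2
1    L6      1
add column count_x4 = t['count'] * 4:
  level  count  count_x4
0    L7      2         8
1    L6      1         4
Reading off the value at position 1, column 'count_x4', we get 4.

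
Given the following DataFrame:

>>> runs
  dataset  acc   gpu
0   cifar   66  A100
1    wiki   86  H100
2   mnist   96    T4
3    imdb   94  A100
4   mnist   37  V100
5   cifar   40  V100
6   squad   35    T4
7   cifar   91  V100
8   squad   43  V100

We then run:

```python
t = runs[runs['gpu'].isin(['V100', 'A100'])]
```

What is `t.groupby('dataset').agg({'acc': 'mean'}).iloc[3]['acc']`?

filter rows where gpu in ['V100', 'A100']:
  dataset  acc   gpu
0   cifar   66  A100
3    imdb   94  A100
4   mnist   37  V100
5   cifar   40  V100
7   cifar   91  V100
8   squad   43  V100
group by dataset, mean of acc:
               acc
dataset           
cifar    65.666667
imdb     94.000000
mnist    37.000000
squad    43.000000

43.0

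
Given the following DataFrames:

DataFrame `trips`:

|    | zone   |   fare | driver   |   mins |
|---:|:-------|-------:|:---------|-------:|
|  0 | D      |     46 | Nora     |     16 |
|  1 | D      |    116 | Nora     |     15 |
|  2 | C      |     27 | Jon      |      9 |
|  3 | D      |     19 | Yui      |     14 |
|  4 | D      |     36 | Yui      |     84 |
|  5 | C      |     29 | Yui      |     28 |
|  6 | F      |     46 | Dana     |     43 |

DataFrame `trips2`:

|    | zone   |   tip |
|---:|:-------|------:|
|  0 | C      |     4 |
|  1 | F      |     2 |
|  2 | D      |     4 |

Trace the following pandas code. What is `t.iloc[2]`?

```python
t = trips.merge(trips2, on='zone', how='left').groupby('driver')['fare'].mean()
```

merge on 'zone' (how='left') → 7 rows:
  zone  fare driver  mins  tip
0    D    46   Nora    16    4
1    D   116   Nora    15    4
2    C    27    Jon     9    4
3    D    19    Yui    14    4
4    D    36    Yui    84    4
5    C    29    Yui    28    4
6    F    46   Dana    43    2
group by driver, mean of fare:
driver
Dana    46.0
Jon     27.0
Nora    81.0
Yui     28.0
Name: fare, dtype: float64
So iloc[2] = 81.0.

81.0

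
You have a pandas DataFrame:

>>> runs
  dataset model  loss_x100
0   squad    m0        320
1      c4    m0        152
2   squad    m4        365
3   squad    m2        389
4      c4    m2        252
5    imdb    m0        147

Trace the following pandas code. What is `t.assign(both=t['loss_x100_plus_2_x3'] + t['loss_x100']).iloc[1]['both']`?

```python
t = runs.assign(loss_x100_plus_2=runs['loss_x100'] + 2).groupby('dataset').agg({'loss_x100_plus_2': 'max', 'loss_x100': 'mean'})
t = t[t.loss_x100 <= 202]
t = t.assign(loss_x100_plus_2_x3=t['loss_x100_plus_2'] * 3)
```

add column loss_x100_plus_2 = runs['loss_x100'] + 2:
  dataset model  loss_x100  loss_x100_plus_2
0   squad    m0        320               322
1      c4    m0        152               154
2   squad    m4        365               367
3   squad    m2        389               391
4      c4    m2        252               254
5    imdb    m0        147               149
group by dataset: max(loss_x100_plus_2), mean(loss_x100):
         loss_x100_plus_2  loss_x100
dataset                             
c4                    254      202.0
imdb                  149      147.0
squad                 391      358.0
filter rows where loss_x100 <= 202:
         loss_x100_plus_2  loss_x100
dataset                             
c4                    254      202.0
imdb                  149      147.0
add column loss_x100_plus_2_x3 = t['loss_x100_plus_2'] * 3:
         loss_x100_plus_2  loss_x100  loss_x100_plus_2_x3
dataset                                                  
c4                    254      202.0                  762
imdb                  149      147.0                  447
add column both = t['loss_x100_plus_2_x3'] + t['loss_x100']:
         loss_x100_plus_2  loss_x100  loss_x100_plus_2_x3   both
dataset                                                         
c4                    254      202.0                  762  964.0
imdb                  149      147.0                  447  594.0

594.0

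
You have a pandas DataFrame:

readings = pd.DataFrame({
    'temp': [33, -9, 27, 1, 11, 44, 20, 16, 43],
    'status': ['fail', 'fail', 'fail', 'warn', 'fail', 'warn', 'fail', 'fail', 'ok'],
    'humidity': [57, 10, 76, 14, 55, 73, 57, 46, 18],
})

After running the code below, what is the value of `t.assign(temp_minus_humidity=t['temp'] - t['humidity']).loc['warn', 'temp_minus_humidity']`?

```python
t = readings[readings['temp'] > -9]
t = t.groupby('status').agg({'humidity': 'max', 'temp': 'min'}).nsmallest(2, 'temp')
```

-72

filter rows where temp > -9:
   temp status  humidity
0    33   fail        57
2    27   fail        76
3     1   warn        14
4    11   fail        55
5    44   warn        73
6    20   fail        57
7    16   fail        46
8    43     ok        18
group by status: max(humidity), min(temp):
        humidity  temp
status                
fail          76    11
ok            18    43
warn          73     1
take 2 rows with smallest temp:
        humidity  temp
status                
warn          73     1
fail          76    11
add column temp_minus_humidity = t['temp'] - t['humidity']:
        humidity  temp  temp_minus_humidity
status                                     
warn          73     1                  -72
fail          76    11                  -65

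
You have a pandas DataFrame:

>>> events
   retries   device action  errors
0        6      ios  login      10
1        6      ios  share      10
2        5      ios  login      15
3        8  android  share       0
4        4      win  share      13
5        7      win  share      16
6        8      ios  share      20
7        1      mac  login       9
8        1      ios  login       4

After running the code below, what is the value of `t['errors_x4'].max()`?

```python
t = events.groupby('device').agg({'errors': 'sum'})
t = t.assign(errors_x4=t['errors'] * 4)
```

236

group by device, sum of errors:
         errors
device         
android       0
ios          59
mac           9
win          29
add column errors_x4 = t['errors'] * 4:
         errors  errors_x4
device                    
android       0          0
ios          59        236
mac           9         36
win          29        116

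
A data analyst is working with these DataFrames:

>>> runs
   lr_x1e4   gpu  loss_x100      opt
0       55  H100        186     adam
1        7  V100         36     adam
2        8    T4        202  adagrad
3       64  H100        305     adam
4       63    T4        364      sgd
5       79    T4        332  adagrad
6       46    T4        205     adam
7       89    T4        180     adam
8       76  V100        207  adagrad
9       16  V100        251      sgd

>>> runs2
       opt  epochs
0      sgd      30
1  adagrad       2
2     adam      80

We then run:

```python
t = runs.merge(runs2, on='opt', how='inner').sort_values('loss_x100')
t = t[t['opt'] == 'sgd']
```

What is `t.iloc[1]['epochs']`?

merge on 'opt' (how='inner') → 10 rows:
   lr_x1e4   gpu  loss_x100      opt  epochs
0       55  H100        186     adam      80
1        7  V100         36     adam      80
2        8    T4        202  adagrad       2
3       64  H100        305     adam      80
4       63    T4        364      sgd      30
5       79    T4        332  adagrad       2
6       46    T4        205     adam      80
7       89    T4        180     adam      80
8       76  V100        207  adagrad       2
9       16  V100        251      sgd      30
sort by loss_x100:
   lr_x1e4   gpu  loss_x100      opt  epochs
1        7  V100         36     adam      80
7       89    T4        180     adam      80
0       55  H100        186     adam      80
2        8    T4        202  adagrad       2
6       46    T4        205     adam      80
8       76  V100        207  adagrad       2
9       16  V100        251      sgd      30
3       64  H100        305     adam      80
5       79    T4        332  adagrad       2
4       63    T4        364      sgd      30
filter rows where opt == 'sgd':
   lr_x1e4   gpu  loss_x100  opt  epochs
9       16  V100        251  sgd      30
4       63    T4        364  sgd      30
Taking the value at position 1, column 'epochs' gives 30.

30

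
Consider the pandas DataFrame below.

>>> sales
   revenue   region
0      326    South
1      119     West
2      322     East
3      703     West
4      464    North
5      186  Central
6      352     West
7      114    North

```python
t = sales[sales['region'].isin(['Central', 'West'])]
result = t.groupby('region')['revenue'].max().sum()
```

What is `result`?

889

filter rows where region in ['Central', 'West']:
   revenue   region
1      119     West
3      703     West
5      186  Central
6      352     West
group by region, max of revenue:
region
Central    186
West       703
Name: revenue, dtype: int64
Finally, sum of the resulting series = 889.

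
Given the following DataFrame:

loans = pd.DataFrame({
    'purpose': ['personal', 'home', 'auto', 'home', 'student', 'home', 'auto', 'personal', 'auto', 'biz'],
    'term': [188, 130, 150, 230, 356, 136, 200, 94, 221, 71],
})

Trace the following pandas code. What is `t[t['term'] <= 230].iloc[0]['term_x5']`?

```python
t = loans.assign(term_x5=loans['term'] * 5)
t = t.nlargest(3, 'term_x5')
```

1150

add column term_x5 = loans['term'] * 5:
    purpose  term  term_x5
0  personal   188      940
1      home   130      650
2      auto   150      750
3      home   230     1150
4   student   356     1780
5      home   136      680
6      auto   200     1000
7  personal    94      470
8      auto   221     1105
9       biz    71      355
take 3 rows with largest term_x5:
   purpose  term  term_x5
4  student   356     1780
3     home   230     1150
8     auto   221     1105
filter rows where term <= 230:
  purpose  term  term_x5
3    home   230     1150
8    auto   221     1105
value at position 0, column 'term_x5' → 1150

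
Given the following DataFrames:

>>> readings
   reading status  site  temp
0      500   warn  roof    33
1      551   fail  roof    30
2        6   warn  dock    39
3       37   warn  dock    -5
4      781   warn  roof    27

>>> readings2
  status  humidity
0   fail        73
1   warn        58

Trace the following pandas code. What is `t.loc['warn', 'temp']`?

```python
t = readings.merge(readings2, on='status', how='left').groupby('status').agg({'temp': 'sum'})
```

merge on 'status' (how='left') → 5 rows:
   reading status  site  temp  humidity
0      500   warn  roof    33        58
1      551   fail  roof    30        73
2        6   warn  dock    39        58
3       37   warn  dock    -5        58
4      781   warn  roof    27        58
group by status, sum of temp:
        temp
status      
fail      30
warn      94
Then the value at row 'warn', column 'temp': 94

94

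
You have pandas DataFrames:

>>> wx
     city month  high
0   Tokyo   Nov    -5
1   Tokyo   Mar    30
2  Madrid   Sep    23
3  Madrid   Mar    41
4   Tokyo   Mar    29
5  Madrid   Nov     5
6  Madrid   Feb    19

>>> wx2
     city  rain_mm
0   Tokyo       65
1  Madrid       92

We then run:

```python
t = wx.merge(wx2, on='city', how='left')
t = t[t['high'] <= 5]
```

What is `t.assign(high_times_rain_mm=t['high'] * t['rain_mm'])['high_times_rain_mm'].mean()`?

67.5

merge on 'city' (how='left') → 7 rows:
     city month  high  rain_mm
0   Tokyo   Nov    -5       65
1   Tokyo   Mar    30       65
2  Madrid   Sep    23       92
3  Madrid   Mar    41       92
4   Tokyo   Mar    29       65
5  Madrid   Nov     5       92
6  Madrid   Feb    19       92
filter rows where high <= 5:
     city month  high  rain_mm
0   Tokyo   Nov    -5       65
5  Madrid   Nov     5       92
add column high_times_rain_mm = t['high'] * t['rain_mm']:
     city month  high  rain_mm  high_times_rain_mm
0   Tokyo   Nov    -5       65                -325
5  Madrid   Nov     5       92                 460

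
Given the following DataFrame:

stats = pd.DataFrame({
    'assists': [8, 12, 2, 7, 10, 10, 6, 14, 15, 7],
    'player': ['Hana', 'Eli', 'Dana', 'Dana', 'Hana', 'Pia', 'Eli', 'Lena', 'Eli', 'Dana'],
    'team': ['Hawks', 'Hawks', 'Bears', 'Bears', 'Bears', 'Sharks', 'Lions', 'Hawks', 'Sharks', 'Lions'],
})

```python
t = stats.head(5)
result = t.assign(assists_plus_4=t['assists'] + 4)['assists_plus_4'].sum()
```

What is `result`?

59

take first 5 rows:
   assists player   team
0        8   Hana  Hawks
1       12    Eli  Hawks
2        2   Dana  Bears
3        7   Dana  Bears
4       10   Hana  Bears
add column assists_plus_4 = t['assists'] + 4:
   assists player   team  assists_plus_4
0        8   Hana  Hawks              12
1       12    Eli  Hawks              16
2        2   Dana  Bears               6
3        7   Dana  Bears              11
4       10   Hana  Bears              14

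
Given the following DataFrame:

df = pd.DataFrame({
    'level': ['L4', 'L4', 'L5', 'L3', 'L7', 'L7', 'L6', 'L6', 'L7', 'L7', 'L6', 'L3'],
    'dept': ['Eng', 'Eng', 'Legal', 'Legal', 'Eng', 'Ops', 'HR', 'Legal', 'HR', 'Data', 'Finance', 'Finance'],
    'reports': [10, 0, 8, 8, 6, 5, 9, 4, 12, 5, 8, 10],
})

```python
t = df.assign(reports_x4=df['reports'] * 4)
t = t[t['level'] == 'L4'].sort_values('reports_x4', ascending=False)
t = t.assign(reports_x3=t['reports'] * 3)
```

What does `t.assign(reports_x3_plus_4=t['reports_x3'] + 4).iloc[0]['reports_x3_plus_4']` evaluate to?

add column reports_x4 = df['reports'] * 4:
   level     dept  reports  reports_x4
0     L4      Eng       10          40
1     L4      Eng        0           0
2     L5    Legal        8          32
3     L3    Legal        8          32
4     L7      Eng        6          24
5     L7      Ops        5          20
6     L6       HR        9          36
7     L6    Legal        4          16
8     L7       HR       12          48
9     L7     Data        5          20
10    L6  Finance        8          32
11    L3  Finance       10          40
filter rows where level == 'L4':
  level dept  reports  reports_x4
0    L4  Eng       10          40
1    L4  Eng        0           0
sort by reports_x4 descending:
  level dept  reports  reports_x4
0    L4  Eng       10          40
1    L4  Eng        0           0
add column reports_x3 = t['reports'] * 3:
  level dept  reports  reports_x4  reports_x3
0    L4  Eng       10          40          30
1    L4  Eng        0           0           0
add column reports_x3_plus_4 = t['reports_x3'] + 4:
  level dept  reports  reports_x4  reports_x3  reports_x3_plus_4
0    L4  Eng       10          40          30                 34
1    L4  Eng        0           0           0                  4
The value at position 0, column 'reports_x3_plus_4' is 34.

34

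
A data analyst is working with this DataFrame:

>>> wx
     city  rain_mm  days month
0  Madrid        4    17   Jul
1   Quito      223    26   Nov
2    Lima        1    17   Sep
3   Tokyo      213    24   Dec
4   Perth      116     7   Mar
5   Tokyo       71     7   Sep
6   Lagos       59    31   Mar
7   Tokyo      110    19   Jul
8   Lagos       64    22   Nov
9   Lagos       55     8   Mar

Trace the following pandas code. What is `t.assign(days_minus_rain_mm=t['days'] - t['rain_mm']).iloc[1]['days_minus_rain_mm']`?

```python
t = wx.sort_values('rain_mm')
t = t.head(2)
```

sort by rain_mm:
     city  rain_mm  days month
2    Lima        1    17   Sep
0  Madrid        4    17   Jul
9   Lagos       55     8   Mar
6   Lagos       59    31   Mar
8   Lagos       64    22   Nov
5   Tokyo       71     7   Sep
7   Tokyo      110    19   Jul
4   Perth      116     7   Mar
3   Tokyo      213    24   Dec
1   Quito      223    26   Nov
take first 2 rows:
     city  rain_mm  days month
2    Lima        1    17   Sep
0  Madrid        4    17   Jul
add column days_minus_rain_mm = t['days'] - t['rain_mm']:
     city  rain_mm  days month  days_minus_rain_mm
2    Lima        1    17   Sep                  16
0  Madrid        4    17   Jul                  13

13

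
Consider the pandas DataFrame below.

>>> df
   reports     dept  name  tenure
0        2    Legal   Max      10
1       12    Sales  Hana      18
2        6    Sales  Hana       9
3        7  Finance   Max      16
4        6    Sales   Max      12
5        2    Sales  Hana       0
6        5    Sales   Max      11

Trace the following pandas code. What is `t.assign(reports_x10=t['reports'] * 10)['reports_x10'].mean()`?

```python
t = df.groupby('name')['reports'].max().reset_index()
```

95.0

group by name, max of reports:
name
Hana    12
Max      7
Name: reports, dtype: int64
reset_index():
   name  reports
0  Hana       12
1   Max        7
add column reports_x10 = t['reports'] * 10:
   name  reports  reports_x10
0  Hana       12          120
1   Max        7           70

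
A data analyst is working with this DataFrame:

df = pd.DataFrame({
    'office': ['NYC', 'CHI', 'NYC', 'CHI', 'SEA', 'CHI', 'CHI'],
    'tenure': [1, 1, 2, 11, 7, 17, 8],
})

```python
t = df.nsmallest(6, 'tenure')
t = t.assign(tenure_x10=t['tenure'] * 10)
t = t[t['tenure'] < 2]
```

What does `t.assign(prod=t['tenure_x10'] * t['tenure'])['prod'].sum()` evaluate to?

take 6 rows with smallest tenure:
  office  tenure
0    NYC       1
1    CHI       1
2    NYC       2
4    SEA       7
6    CHI       8
3    CHI      11
add column tenure_x10 = t['tenure'] * 10:
  office  tenure  tenure_x10
0    NYC       1          10
1    CHI       1          10
2    NYC       2          20
4    SEA       7          70
6    CHI       8          80
3    CHI      11         110
filter rows where tenure < 2:
  office  tenure  tenure_x10
0    NYC       1          10
1    CHI       1          10
add column prod = t['tenure_x10'] * t['tenure']:
  office  tenure  tenure_x10  prod
0    NYC       1          10    10
1    CHI       1          10    10
sum of column 'prod' → 20

20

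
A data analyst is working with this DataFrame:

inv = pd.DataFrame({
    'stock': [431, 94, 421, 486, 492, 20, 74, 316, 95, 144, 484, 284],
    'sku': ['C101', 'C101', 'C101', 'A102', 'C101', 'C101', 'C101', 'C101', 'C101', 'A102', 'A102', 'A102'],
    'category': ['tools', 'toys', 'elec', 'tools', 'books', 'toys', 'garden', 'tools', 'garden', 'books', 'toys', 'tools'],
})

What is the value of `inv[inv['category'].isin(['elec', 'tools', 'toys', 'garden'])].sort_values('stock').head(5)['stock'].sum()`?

filter rows where category in ['elec', 'tools', 'toys', 'garden']:
    stock   sku category
0     431  C101    tools
1      94  C101     toys
2     421  C101     elec
3     486  A102    tools
5      20  C101     toys
6      74  C101   garden
7     316  C101    tools
8      95  C101   garden
10    484  A102     toys
11    284  A102    tools
sort by stock:
    stock   sku category
5      20  C101     toys
6      74  C101   garden
1      94  C101     toys
8      95  C101   garden
11    284  A102    tools
7     316  C101    tools
2     421  C101     elec
0     431  C101    tools
10    484  A102     toys
3     486  A102    tools
take first 5 rows:
    stock   sku category
5      20  C101     toys
6      74  C101   garden
1      94  C101     toys
8      95  C101   garden
11    284  A102    tools
sum of column 'stock' → 567

567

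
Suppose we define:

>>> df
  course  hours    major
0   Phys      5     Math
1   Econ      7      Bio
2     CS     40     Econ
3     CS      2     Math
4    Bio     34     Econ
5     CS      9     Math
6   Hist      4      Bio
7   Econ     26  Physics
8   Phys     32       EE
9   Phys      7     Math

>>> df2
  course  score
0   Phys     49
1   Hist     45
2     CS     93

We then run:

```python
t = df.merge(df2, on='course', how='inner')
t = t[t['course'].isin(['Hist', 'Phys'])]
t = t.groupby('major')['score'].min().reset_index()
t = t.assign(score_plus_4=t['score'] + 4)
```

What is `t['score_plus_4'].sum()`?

155

merge on 'course' (how='inner') → 7 rows:
  course  hours major  score
0   Phys      5  Math     49
1     CS     40  Econ     93
2     CS      2  Math     93
3     CS      9  Math     93
4   Hist      4   Bio     45
5   Phys     32    EE     49
6   Phys      7  Math     49
filter rows where course in ['Hist', 'Phys']:
  course  hours major  score
0   Phys      5  Math     49
4   Hist      4   Bio     45
5   Phys     32    EE     49
6   Phys      7  Math     49
group by major, min of score:
major
Bio     45
EE      49
Math    49
Name: score, dtype: int64
reset_index():
  major  score
0   Bio     45
1    EE     49
2  Math     49
add column score_plus_4 = t['score'] + 4:
  major  score  score_plus_4
0   Bio     45            49
1    EE     49            53
2  Math     49            53
So sum() = 155.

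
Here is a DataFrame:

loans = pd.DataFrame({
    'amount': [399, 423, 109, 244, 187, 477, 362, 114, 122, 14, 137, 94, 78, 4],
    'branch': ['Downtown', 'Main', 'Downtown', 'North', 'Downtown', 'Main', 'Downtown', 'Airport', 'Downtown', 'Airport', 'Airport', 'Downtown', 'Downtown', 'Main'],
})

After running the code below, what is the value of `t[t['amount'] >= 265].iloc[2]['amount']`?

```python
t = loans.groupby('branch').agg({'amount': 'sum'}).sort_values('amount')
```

group by branch, sum of amount:
          amount
branch          
Airport      265
Downtown    1351
Main         904
North        244
sort by amount:
          amount
branch          
North        244
Airport      265
Main         904
Downtown    1351
filter rows where amount >= 265:
          amount
branch          
Airport      265
Main         904
Downtown    1351
Taking the value at position 2, column 'amount' gives 1351.

1351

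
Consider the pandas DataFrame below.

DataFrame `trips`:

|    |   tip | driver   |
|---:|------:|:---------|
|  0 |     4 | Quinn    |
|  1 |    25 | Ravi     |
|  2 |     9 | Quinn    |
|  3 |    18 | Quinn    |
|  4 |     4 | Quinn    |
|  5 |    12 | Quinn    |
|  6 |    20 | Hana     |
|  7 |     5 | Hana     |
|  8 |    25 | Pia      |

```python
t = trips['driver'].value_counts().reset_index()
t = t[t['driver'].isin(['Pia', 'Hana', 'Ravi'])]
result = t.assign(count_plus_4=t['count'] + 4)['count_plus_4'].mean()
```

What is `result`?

value_counts of driver:
driver
Quinn    5
Hana     2
Ravi     1
Pia      1
Name: count, dtype: int64
reset_index():
  driver  count
0  Quinn      5
1   Hana      2
2   Ravi      1
3    Pia      1
filter rows where driver in ['Pia', 'Hana', 'Ravi']:
  driver  count
1   Hana      2
2   Ravi      1
3    Pia      1
add column count_plus_4 = t['count'] + 4:
  driver  count  count_plus_4
1   Hana      2             6
2   Ravi      1             5
3    Pia      1             5
So mean() = 5.33333333333.

5.33333333333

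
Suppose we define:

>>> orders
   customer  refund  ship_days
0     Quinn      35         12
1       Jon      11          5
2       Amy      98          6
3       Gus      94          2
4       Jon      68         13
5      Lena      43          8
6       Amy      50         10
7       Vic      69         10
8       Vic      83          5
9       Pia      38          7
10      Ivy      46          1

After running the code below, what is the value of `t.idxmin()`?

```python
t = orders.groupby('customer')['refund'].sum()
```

group by customer, sum of refund:
customer
Amy      148
Gus       94
Ivy       46
Jon       79
Lena      43
Pia       38
Quinn     35
Vic      152
Name: refund, dtype: int64

Quinn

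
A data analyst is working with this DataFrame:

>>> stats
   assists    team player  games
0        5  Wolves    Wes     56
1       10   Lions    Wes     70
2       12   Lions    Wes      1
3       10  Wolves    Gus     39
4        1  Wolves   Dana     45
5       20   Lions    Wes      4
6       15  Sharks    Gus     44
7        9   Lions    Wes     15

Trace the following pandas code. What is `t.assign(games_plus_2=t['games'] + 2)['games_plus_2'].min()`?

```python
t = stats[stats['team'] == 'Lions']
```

filter rows where team == 'Lions':
   assists   team player  games
1       10  Lions    Wes     70
2       12  Lions    Wes      1
5       20  Lions    Wes      4
7        9  Lions    Wes     15
add column games_plus_2 = t['games'] + 2:
   assists   team player  games  games_plus_2
1       10  Lions    Wes     70            72
2       12  Lions    Wes      1             3
5       20  Lions    Wes      4             6
7        9  Lions    Wes     15            17
Then the min of column 'games_plus_2': 3

3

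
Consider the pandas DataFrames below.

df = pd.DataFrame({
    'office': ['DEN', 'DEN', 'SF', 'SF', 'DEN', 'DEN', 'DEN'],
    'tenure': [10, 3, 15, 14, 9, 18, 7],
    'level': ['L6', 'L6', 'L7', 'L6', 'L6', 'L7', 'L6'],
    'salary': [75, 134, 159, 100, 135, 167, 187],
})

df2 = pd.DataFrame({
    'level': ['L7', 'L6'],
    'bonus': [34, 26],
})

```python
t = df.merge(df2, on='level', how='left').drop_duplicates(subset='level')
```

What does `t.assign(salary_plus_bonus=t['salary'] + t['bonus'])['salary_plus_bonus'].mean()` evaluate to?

merge on 'level' (how='left') → 7 rows:
  office  tenure level  salary  bonus
0    DEN      10    L6      75     26
1    DEN       3    L6     134     26
2     SF      15    L7     159     34
3     SF      14    L6     100     26
4    DEN       9    L6     135     26
5    DEN      18    L7     167     34
6    DEN       7    L6     187     26
drop duplicate level (keep=first):
  office  tenure level  salary  bonus
0    DEN      10    L6      75     26
2     SF      15    L7     159     34
add column salary_plus_bonus = t['salary'] + t['bonus']:
  office  tenure level  salary  bonus  salary_plus_bonus
0    DEN      10    L6      75     26                101
2     SF      15    L7     159     34                193

147.0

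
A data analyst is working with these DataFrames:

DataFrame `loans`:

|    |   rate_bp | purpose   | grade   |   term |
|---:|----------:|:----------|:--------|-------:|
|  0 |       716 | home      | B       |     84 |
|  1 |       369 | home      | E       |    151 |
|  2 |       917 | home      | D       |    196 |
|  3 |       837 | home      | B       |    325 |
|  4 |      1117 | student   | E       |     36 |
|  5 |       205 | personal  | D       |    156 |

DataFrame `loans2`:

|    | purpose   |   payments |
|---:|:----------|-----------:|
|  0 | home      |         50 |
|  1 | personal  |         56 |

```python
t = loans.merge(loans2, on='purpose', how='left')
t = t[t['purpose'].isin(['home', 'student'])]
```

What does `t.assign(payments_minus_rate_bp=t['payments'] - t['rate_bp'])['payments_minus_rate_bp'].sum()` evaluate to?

-2639.0

merge on 'purpose' (how='left') → 6 rows:
   rate_bp   purpose grade  term  payments
0      716      home     B    84      50.0
1      369      home     E   151      50.0
2      917      home     D   196      50.0
3      837      home     B   325      50.0
4     1117   student     E    36       NaN
5      205  personal     D   156      56.0
filter rows where purpose in ['home', 'student']:
   rate_bp  purpose grade  term  payments
0      716     home     B    84      50.0
1      369     home     E   151      50.0
2      917     home     D   196      50.0
3      837     home     B   325      50.0
4     1117  student     E    36       NaN
add column payments_minus_rate_bp = t['payments'] - t['rate_bp']:
   rate_bp  purpose grade  term  payments  payments_minus_rate_bp
0      716     home     B    84      50.0                  -666.0
1      369     home     E   151      50.0                  -319.0
2      917     home     D   196      50.0                  -867.0
3      837     home     B   325      50.0                  -787.0
4     1117  student     E    36       NaN                     NaN
Finally, sum of column 'payments_minus_rate_bp' = -2639.0.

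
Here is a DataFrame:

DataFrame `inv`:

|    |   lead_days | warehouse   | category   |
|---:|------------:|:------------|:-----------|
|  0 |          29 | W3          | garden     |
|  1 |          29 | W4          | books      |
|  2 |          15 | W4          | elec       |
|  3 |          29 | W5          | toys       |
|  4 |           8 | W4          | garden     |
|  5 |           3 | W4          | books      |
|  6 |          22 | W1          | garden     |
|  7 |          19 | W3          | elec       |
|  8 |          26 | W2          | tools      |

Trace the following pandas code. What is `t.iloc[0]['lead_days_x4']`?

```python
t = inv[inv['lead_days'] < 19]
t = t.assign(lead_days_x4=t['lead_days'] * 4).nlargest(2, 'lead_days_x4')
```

60

filter rows where lead_days < 19:
   lead_days warehouse category
2         15        W4     elec
4          8        W4   garden
5          3        W4    books
add column lead_days_x4 = t['lead_days'] * 4:
   lead_days warehouse category  lead_days_x4
2         15        W4     elec            60
4          8        W4   garden            32
5          3        W4    books            12
take 2 rows with largest lead_days_x4:
   lead_days warehouse category  lead_days_x4
2         15        W4     elec            60
4          8        W4   garden            32
Then the value at position 0, column 'lead_days_x4': 60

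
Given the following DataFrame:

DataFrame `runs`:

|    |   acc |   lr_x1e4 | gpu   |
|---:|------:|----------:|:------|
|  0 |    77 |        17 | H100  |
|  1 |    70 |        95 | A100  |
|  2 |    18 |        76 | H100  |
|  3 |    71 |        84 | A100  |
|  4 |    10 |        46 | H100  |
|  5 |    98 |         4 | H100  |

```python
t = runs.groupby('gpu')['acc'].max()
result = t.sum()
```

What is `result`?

group by gpu, max of acc:
gpu
A100    71
H100    98
Name: acc, dtype: int64

169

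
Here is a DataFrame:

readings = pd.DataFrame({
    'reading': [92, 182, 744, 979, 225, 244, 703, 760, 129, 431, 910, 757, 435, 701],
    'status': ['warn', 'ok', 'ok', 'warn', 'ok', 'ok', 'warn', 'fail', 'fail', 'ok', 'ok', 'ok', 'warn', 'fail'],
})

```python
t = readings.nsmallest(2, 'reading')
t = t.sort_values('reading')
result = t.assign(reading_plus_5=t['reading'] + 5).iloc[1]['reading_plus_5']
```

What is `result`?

take 2 rows with smallest reading:
   reading status
0       92   warn
8      129   fail
sort by reading:
   reading status
0       92   warn
8      129   fail
add column reading_plus_5 = t['reading'] + 5:
   reading status  reading_plus_5
0       92   warn              97
8      129   fail             134
Then the value at position 1, column 'reading_plus_5': 134

134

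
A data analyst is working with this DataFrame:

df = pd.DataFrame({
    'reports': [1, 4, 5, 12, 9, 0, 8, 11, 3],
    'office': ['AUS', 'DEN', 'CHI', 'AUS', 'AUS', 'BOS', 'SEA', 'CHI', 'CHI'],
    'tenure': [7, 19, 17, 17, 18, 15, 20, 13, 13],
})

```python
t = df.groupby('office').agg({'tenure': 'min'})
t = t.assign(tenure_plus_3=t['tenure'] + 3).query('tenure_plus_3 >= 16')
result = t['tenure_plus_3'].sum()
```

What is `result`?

79

group by office, min of tenure:
        tenure
office        
AUS          7
BOS         15
CHI         13
DEN         19
SEA         20
add column tenure_plus_3 = t['tenure'] + 3:
        tenure  tenure_plus_3
office                       
AUS          7             10
BOS         15             18
CHI         13             16
DEN         19             22
SEA         20             23
filter rows where tenure_plus_3 >= 16:
        tenure  tenure_plus_3
office                       
BOS         15             18
CHI         13             16
DEN         19             22
SEA         20             23
Reading off the sum of column 'tenure_plus_3', we get 79.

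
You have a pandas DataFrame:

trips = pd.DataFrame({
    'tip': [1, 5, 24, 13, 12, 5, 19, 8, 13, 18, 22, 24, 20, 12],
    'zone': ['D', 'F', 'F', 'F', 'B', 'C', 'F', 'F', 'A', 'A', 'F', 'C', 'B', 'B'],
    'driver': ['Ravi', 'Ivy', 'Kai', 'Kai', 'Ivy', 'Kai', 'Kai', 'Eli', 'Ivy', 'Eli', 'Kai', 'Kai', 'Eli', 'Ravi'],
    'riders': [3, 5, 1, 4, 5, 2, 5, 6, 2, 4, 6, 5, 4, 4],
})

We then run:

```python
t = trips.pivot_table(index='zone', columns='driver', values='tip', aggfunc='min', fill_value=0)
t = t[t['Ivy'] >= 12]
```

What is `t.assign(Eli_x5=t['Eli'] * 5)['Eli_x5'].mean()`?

95.0

pivot: rows=zone, cols=driver, min(tip):
driver  Eli  Ivy  Kai  Ravi
zone                       
A        18   13    0     0
B        20   12    0    12
C         0    0    5     0
D         0    0    0     1
F         8    5   13     0
filter rows where Ivy >= 12:
driver  Eli  Ivy  Kai  Ravi
zone                       
A        18   13    0     0
B        20   12    0    12
add column Eli_x5 = t['Eli'] * 5:
driver  Eli  Ivy  Kai  Ravi  Eli_x5
zone                               
A        18   13    0     0      90
B        20   12    0    12     100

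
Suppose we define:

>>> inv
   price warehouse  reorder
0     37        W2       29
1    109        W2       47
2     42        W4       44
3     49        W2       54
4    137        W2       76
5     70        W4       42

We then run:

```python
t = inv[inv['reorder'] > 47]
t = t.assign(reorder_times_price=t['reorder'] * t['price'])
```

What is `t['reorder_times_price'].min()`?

filter rows where reorder > 47:
   price warehouse  reorder
3     49        W2       54
4    137        W2       76
add column reorder_times_price = t['reorder'] * t['price']:
   price warehouse  reorder  reorder_times_price
3     49        W2       54                 2646
4    137        W2       76                10412
min of column 'reorder_times_price' → 2646

2646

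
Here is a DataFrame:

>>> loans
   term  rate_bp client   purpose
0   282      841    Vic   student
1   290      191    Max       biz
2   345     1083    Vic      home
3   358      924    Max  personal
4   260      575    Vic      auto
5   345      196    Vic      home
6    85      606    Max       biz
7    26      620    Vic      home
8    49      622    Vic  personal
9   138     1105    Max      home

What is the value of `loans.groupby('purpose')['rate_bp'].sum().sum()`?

6763

group by purpose, sum of rate_bp:
purpose
auto         575
biz          797
home        3004
personal    1546
student      841
Name: rate_bp, dtype: int64
Reading off the sum of the resulting series, we get 6763.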